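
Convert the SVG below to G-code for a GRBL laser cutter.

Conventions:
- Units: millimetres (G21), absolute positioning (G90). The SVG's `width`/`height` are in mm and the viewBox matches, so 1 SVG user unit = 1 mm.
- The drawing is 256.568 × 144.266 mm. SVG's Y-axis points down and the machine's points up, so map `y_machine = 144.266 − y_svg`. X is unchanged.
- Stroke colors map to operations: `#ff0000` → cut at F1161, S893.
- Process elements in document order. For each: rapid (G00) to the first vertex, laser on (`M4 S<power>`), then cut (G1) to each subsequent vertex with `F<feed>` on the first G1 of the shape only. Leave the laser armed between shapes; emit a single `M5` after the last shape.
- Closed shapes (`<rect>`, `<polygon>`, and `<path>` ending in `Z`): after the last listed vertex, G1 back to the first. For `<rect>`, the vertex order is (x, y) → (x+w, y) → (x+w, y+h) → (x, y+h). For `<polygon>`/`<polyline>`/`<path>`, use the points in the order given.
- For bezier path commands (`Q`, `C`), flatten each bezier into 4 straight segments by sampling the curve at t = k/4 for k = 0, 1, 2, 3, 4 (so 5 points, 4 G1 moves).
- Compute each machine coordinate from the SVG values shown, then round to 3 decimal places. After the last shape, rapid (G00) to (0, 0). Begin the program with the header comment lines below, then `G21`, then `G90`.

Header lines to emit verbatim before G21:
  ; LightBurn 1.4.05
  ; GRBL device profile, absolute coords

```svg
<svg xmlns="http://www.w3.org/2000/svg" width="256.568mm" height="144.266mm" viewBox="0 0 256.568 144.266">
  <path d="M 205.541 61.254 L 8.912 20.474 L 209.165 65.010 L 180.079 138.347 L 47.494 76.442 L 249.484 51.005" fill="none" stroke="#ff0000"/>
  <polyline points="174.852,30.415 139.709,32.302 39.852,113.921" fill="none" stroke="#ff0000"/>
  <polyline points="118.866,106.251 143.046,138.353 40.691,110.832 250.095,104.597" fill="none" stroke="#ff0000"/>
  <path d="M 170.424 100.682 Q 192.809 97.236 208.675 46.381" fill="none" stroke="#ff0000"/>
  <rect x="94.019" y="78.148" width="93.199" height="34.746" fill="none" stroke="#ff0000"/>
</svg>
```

1 u = 1 mm; y_m = 144.266 − y.

[1] `<path>` open polyline, #ff0000→cut S893 F1161: (205.541,83.012) → (8.912,123.792) → (209.165,79.256) → (180.079,5.919) → (47.494,67.824) → (249.484,93.261)

[2] `<polyline>` open polyline, #ff0000→cut S893 F1161: (174.852,113.851) → (139.709,111.964) → (39.852,30.345)

[3] `<polyline>` open polyline, #ff0000→cut S893 F1161: (118.866,38.015) → (143.046,5.913) → (40.691,33.434) → (250.095,39.669)

[4] `<path>` quadratic bezier, #ff0000→cut S893 F1161: (170.424,43.584) → (181.209,48.270) → (191.179,58.882) → (200.335,75.421) → (208.675,97.885)

[5] `<rect>` rectangle, #ff0000→cut S893 F1161: (94.019,66.118) → (187.218,66.118) → (187.218,31.372) → (94.019,31.372) → (94.019,66.118) (closed)

; LightBurn 1.4.05
; GRBL device profile, absolute coords
G21
G90
G00 X205.541 Y83.012
M4 S893
G1 X8.912 Y123.792 F1161
G1 X209.165 Y79.256
G1 X180.079 Y5.919
G1 X47.494 Y67.824
G1 X249.484 Y93.261
G00 X174.852 Y113.851
M4 S893
G1 X139.709 Y111.964 F1161
G1 X39.852 Y30.345
G00 X118.866 Y38.015
M4 S893
G1 X143.046 Y5.913 F1161
G1 X40.691 Y33.434
G1 X250.095 Y39.669
G00 X170.424 Y43.584
M4 S893
G1 X181.209 Y48.270 F1161
G1 X191.179 Y58.882
G1 X200.335 Y75.421
G1 X208.675 Y97.885
G00 X94.019 Y66.118
M4 S893
G1 X187.218 Y66.118 F1161
G1 X187.218 Y31.372
G1 X94.019 Y31.372
G1 X94.019 Y66.118
M5
G00 X0.000 Y0.000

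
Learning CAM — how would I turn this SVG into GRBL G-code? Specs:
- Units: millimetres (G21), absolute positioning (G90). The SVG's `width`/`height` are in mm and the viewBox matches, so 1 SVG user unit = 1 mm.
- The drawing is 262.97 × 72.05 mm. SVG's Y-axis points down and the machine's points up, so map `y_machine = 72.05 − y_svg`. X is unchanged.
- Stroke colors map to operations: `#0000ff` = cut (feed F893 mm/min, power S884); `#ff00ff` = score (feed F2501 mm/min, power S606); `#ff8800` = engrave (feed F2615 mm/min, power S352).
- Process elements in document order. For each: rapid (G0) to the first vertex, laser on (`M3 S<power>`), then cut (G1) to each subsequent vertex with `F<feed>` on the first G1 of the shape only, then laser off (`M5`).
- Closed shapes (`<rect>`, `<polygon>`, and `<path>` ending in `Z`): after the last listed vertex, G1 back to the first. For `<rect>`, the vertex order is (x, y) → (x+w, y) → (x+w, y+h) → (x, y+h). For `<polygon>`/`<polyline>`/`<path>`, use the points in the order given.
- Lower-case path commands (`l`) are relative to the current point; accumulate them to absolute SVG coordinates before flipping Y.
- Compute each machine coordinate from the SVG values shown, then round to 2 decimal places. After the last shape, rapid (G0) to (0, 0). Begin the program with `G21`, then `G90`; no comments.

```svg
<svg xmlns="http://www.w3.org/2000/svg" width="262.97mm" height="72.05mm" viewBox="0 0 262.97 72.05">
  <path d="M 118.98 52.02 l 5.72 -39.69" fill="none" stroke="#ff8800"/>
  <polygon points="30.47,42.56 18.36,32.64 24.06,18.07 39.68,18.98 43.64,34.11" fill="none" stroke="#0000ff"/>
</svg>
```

1 u = 1 mm; y_m = 72.05 − y.

[1] `<path>` line segment, #ff8800→engrave S352 F2615: (118.98,20.03) → (124.70,59.72)

[2] `<polygon>` regular polygon, #0000ff→cut S884 F893: (30.47,29.49) → (18.36,39.41) → (24.06,53.98) → (39.68,53.07) → (43.64,37.94) → (30.47,29.49) (closed)

G21
G90
G0 X118.98 Y20.03
M3 S352
G1 X124.70 Y59.72 F2615
M5
G0 X30.47 Y29.49
M3 S884
G1 X18.36 Y39.41 F893
G1 X24.06 Y53.98
G1 X39.68 Y53.07
G1 X43.64 Y37.94
G1 X30.47 Y29.49
M5
G0 X0.00 Y0.00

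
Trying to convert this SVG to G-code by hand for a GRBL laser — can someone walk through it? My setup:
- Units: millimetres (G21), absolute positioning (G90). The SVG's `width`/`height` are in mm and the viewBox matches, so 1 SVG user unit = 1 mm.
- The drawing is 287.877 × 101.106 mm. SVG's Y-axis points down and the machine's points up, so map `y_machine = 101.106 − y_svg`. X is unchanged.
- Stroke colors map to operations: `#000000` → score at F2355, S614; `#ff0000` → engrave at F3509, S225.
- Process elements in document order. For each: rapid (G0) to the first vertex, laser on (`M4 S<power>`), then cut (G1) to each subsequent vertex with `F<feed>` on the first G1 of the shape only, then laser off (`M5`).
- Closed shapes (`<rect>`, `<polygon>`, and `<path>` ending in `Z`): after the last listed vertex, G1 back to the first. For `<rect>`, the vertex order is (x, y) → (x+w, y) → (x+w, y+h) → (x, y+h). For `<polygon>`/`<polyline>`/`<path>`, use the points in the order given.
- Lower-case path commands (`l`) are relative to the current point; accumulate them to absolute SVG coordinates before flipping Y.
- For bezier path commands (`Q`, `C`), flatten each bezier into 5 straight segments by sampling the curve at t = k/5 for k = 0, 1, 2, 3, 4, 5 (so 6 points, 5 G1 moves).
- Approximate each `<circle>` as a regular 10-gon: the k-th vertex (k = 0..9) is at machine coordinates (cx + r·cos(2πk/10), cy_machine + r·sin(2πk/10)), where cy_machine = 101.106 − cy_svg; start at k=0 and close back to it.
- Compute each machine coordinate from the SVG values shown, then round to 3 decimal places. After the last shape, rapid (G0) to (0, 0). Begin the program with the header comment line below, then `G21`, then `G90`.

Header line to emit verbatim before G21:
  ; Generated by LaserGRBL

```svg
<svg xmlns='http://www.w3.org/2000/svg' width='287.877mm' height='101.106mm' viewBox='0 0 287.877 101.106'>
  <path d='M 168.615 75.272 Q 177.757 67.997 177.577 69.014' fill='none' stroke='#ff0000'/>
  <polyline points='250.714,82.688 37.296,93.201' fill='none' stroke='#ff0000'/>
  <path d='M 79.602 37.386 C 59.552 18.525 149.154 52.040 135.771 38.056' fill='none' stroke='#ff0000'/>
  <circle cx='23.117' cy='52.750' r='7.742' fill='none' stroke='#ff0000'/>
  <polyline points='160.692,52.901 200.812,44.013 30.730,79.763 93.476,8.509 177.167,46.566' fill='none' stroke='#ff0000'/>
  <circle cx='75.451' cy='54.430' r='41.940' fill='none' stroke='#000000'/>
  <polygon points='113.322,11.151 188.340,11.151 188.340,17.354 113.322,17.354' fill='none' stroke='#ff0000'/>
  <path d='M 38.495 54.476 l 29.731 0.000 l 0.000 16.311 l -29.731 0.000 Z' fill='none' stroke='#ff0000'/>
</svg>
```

; Generated by LaserGRBL
G21
G90
G0 X168.615 Y25.834
M4 S225
G1 X171.899 Y28.412 F3509
G1 X174.437 Y30.327
G1 X176.229 Y31.579
G1 X177.276 Y32.167
G1 X177.577 Y32.092
M5
G0 X250.714 Y18.418
M4 S225
G1 X37.296 Y7.905 F3509
M5
G0 X79.602 Y63.720
M4 S225
G1 X79.029 Y69.550 F3509
G1 X94.566 Y67.605
G1 X116.007 Y62.677
G1 X133.144 Y59.560
G1 X135.771 Y63.050
M5
G0 X30.859 Y48.356
M4 S225
G1 X29.380 Y52.907 F3509
G1 X25.509 Y55.719
G1 X20.725 Y55.719
G1 X16.854 Y52.907
G1 X15.375 Y48.356
G1 X16.854 Y43.805
G1 X20.725 Y40.993
G1 X25.509 Y40.993
G1 X29.380 Y43.805
G1 X30.859 Y48.356
M5
G0 X160.692 Y48.205
M4 S225
G1 X200.812 Y57.093 F3509
G1 X30.730 Y21.343
G1 X93.476 Y92.597
G1 X177.167 Y54.540
M5
G0 X117.391 Y46.676
M4 S614
G1 X109.381 Y71.328 F2355
G1 X88.411 Y86.563
G1 X62.491 Y86.563
G1 X41.521 Y71.328
G1 X33.511 Y46.676
G1 X41.521 Y22.024
G1 X62.491 Y6.789
G1 X88.411 Y6.789
G1 X109.381 Y22.024
G1 X117.391 Y46.676
M5
G0 X113.322 Y89.955
M4 S225
G1 X188.340 Y89.955 F3509
G1 X188.340 Y83.752
G1 X113.322 Y83.752
G1 X113.322 Y89.955
M5
G0 X38.495 Y46.630
M4 S225
G1 X68.226 Y46.630 F3509
G1 X68.226 Y30.319
G1 X38.495 Y30.319
G1 X38.495 Y46.630
M5
G0 X0.000 Y0.000

Since the viewBox matches the mm dimensions, user units are millimetres directly. The only transform is the Y-flip y_m = 101.106 − y_svg.

Shape 1 is a quadratic bezier drawn with `<path>`. Its stroke #ff0000 means engrave at S225, F3509. After flipping Y the toolpath is (168.615,25.834) → (171.899,28.412) → (174.437,30.327) → (176.229,31.579) → (177.276,32.167) → (177.577,32.092).

Shape 2 is a line segment drawn with `<polyline>`. Its stroke #ff0000 means engrave at S225, F3509. After flipping Y the toolpath is (250.714,18.418) → (37.296,7.905).

Shape 3 is a cubic bezier drawn with `<path>`. Its stroke #ff0000 means engrave at S225, F3509. After flipping Y the toolpath is (79.602,63.720) → (79.029,69.550) → (94.566,67.605) → (116.007,62.677) → (133.144,59.560) → (135.771,63.050).

Shape 4 is a circle drawn with `<circle>`. Its stroke #ff0000 means engrave at S225, F3509. After flipping Y the toolpath is (30.859,48.356) → (29.380,52.907) → (25.509,55.719) → (20.725,55.719) → (16.854,52.907) → (15.375,48.356) → (16.854,43.805) → (20.725,40.993) → (25.509,40.993) → (29.380,43.805) → (30.859,48.356), returning to the start.

Shape 5 is a open polyline drawn with `<polyline>`. Its stroke #ff0000 means engrave at S225, F3509. After flipping Y the toolpath is (160.692,48.205) → (200.812,57.093) → (30.730,21.343) → (93.476,92.597) → (177.167,54.540).

Shape 6 is a circle drawn with `<circle>`. Its stroke #000000 means score at S614, F2355. After flipping Y the toolpath is (117.391,46.676) → (109.381,71.328) → (88.411,86.563) → (62.491,86.563) → (41.521,71.328) → (33.511,46.676) → (41.521,22.024) → (62.491,6.789) → (88.411,6.789) → (109.381,22.024) → (117.391,46.676), returning to the start.

Shape 7 is a rectangle drawn with `<polygon>`. Its stroke #ff0000 means engrave at S225, F3509. After flipping Y the toolpath is (113.322,89.955) → (188.340,89.955) → (188.340,83.752) → (113.322,83.752) → (113.322,89.955), returning to the start.

Shape 8 is a rectangle drawn with `<path>`. Its stroke #ff0000 means engrave at S225, F3509. After flipping Y the toolpath is (38.495,46.630) → (68.226,46.630) → (68.226,30.319) → (38.495,30.319) → (38.495,46.630), returning to the start.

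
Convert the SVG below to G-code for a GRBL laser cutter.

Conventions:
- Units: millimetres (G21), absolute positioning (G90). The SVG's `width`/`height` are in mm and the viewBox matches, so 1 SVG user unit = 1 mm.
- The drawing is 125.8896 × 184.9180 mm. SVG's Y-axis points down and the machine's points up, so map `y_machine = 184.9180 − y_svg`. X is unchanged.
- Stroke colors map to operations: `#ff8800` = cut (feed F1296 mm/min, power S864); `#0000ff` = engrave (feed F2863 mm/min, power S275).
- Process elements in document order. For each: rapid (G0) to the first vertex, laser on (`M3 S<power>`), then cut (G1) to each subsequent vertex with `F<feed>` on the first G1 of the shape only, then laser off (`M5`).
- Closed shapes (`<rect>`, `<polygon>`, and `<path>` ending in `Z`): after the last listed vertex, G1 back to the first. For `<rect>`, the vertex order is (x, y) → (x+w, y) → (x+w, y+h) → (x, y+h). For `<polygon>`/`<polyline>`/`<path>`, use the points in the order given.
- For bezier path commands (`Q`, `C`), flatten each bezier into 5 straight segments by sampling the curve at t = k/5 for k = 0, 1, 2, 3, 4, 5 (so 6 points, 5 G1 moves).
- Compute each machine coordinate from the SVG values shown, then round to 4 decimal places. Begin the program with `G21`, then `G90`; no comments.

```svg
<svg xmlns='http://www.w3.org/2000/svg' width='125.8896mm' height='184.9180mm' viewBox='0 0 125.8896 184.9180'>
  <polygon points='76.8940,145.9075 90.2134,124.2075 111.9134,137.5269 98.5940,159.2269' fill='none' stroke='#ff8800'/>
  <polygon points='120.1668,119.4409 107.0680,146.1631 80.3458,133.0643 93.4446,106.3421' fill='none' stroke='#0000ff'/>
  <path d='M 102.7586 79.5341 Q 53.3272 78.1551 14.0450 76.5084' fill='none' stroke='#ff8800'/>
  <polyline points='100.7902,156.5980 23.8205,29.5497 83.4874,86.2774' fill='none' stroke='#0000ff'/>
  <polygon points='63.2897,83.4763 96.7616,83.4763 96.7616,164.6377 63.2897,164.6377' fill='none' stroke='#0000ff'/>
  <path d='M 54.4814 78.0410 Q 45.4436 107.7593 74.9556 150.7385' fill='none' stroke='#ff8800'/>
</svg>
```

1 u = 1 mm; y_m = 184.9180 − y.

[1] `<polygon>` regular polygon, #ff8800→cut S864 F1296: (76.8940,39.0105) → (90.2134,60.7105) → (111.9134,47.3911) → (98.5940,25.6911) → (76.8940,39.0105) (closed)

[2] `<polygon>` regular polygon, #0000ff→engrave S275 F2863: (120.1668,65.4771) → (107.0680,38.7549) → (80.3458,51.8537) → (93.4446,78.5759) → (120.1668,65.4771) (closed)

[3] `<path>` quadratic bezier, #ff8800→cut S864 F1296: (102.7586,105.3839) → (83.3920,105.9462) → (64.8374,106.5299) → (47.0946,107.1351) → (30.1638,107.7616) → (14.0450,108.4096)

[4] `<polyline>` open polyline, #0000ff→engrave S275 F2863: (100.7902,28.3200) → (23.8205,155.3683) → (83.4874,98.6406)

[5] `<polygon>` rectangle, #0000ff→engrave S275 F2863: (63.2897,101.4417) → (96.7616,101.4417) → (96.7616,20.2803) → (63.2897,20.2803) → (63.2897,101.4417) (closed)

[6] `<path>` quadratic bezier, #ff8800→cut S864 F1296: (54.4814,106.8770) → (52.4083,94.4592) → (53.4191,80.9806) → (57.5140,66.4411) → (64.6928,50.8407) → (74.9556,34.1795)

G21
G90
G0 X76.8940 Y39.0105
M3 S864
G1 X90.2134 Y60.7105 F1296
G1 X111.9134 Y47.3911
G1 X98.5940 Y25.6911
G1 X76.8940 Y39.0105
M5
G0 X120.1668 Y65.4771
M3 S275
G1 X107.0680 Y38.7549 F2863
G1 X80.3458 Y51.8537
G1 X93.4446 Y78.5759
G1 X120.1668 Y65.4771
M5
G0 X102.7586 Y105.3839
M3 S864
G1 X83.3920 Y105.9462 F1296
G1 X64.8374 Y106.5299
G1 X47.0946 Y107.1351
G1 X30.1638 Y107.7616
G1 X14.0450 Y108.4096
M5
G0 X100.7902 Y28.3200
M3 S275
G1 X23.8205 Y155.3683 F2863
G1 X83.4874 Y98.6406
M5
G0 X63.2897 Y101.4417
M3 S275
G1 X96.7616 Y101.4417 F2863
G1 X96.7616 Y20.2803
G1 X63.2897 Y20.2803
G1 X63.2897 Y101.4417
M5
G0 X54.4814 Y106.8770
M3 S864
G1 X52.4083 Y94.4592 F1296
G1 X53.4191 Y80.9806
G1 X57.5140 Y66.4411
G1 X64.6928 Y50.8407
G1 X74.9556 Y34.1795
M5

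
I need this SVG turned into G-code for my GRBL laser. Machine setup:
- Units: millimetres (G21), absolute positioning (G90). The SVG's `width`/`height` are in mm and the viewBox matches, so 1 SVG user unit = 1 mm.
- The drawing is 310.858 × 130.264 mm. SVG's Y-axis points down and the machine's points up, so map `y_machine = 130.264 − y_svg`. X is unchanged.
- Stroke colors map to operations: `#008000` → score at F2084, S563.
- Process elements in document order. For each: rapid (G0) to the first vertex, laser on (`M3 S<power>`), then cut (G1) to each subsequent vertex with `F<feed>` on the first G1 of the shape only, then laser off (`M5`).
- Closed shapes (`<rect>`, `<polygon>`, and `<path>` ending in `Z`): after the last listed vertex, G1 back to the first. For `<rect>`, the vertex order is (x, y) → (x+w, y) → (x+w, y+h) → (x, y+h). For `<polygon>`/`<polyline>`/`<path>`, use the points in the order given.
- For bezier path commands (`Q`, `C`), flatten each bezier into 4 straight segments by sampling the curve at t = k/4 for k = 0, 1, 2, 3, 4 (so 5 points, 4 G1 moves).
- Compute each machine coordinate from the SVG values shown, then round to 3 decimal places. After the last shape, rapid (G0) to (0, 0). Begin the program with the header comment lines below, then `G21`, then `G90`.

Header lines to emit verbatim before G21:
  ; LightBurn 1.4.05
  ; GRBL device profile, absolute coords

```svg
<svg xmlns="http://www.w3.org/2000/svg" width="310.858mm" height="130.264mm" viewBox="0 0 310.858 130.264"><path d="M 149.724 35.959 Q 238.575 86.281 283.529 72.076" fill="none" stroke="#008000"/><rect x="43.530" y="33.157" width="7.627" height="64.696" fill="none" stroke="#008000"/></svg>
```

1 u = 1 mm; y_m = 130.264 − y.

[1] `<path>` quadratic bezier, #008000→score S563 F2084: (149.724,94.305) → (191.406,73.177) → (227.601,60.115) → (258.308,55.118) → (283.529,58.188)

[2] `<rect>` rectangle, #008000→score S563 F2084: (43.530,97.107) → (51.157,97.107) → (51.157,32.411) → (43.530,32.411) → (43.530,97.107) (closed)

; LightBurn 1.4.05
; GRBL device profile, absolute coords
G21
G90
G0 X149.724 Y94.305
M3 S563
G1 X191.406 Y73.177 F2084
G1 X227.601 Y60.115
G1 X258.308 Y55.118
G1 X283.529 Y58.188
M5
G0 X43.530 Y97.107
M3 S563
G1 X51.157 Y97.107 F2084
G1 X51.157 Y32.411
G1 X43.530 Y32.411
G1 X43.530 Y97.107
M5
G0 X0.000 Y0.000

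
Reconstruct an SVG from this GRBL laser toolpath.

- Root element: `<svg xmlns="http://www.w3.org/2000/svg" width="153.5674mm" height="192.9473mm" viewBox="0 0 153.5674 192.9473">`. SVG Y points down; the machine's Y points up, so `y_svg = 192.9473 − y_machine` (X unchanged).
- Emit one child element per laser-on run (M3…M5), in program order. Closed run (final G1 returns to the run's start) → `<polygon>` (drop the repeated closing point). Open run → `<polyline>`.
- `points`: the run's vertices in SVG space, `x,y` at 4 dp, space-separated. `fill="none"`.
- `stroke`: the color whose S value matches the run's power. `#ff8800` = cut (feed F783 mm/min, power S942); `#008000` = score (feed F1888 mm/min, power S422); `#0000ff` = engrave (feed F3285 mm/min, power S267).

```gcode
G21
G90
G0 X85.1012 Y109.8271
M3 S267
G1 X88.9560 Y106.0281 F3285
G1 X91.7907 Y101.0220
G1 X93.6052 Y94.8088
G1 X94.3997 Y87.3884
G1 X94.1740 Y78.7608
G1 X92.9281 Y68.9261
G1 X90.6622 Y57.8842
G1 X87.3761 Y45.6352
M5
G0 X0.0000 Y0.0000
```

Machine Y-up, SVG Y-down with viewBox height 192.9473, so y_svg = 192.9473 − y_machine; X carries over. Every run uses S267, so all elements get stroke `#0000ff` (engrave).

Run 1: The run is open, so emit a `<polyline>` with points (Y-flipped): 85.1012,83.1202 88.9560,86.9192 91.7907,91.9253 93.6052,98.1385 94.3997,105.5589 94.1740,114.1865 92.9281,124.0212 90.6622,135.0631 87.3761,147.3121.

<svg xmlns="http://www.w3.org/2000/svg" width="153.5674mm" height="192.9473mm" viewBox="0 0 153.5674 192.9473">
  <polyline points="85.1012,83.1202 88.9560,86.9192 91.7907,91.9253 93.6052,98.1385 94.3997,105.5589 94.1740,114.1865 92.9281,124.0212 90.6622,135.0631 87.3761,147.3121" fill="none" stroke="#0000ff"/>
</svg>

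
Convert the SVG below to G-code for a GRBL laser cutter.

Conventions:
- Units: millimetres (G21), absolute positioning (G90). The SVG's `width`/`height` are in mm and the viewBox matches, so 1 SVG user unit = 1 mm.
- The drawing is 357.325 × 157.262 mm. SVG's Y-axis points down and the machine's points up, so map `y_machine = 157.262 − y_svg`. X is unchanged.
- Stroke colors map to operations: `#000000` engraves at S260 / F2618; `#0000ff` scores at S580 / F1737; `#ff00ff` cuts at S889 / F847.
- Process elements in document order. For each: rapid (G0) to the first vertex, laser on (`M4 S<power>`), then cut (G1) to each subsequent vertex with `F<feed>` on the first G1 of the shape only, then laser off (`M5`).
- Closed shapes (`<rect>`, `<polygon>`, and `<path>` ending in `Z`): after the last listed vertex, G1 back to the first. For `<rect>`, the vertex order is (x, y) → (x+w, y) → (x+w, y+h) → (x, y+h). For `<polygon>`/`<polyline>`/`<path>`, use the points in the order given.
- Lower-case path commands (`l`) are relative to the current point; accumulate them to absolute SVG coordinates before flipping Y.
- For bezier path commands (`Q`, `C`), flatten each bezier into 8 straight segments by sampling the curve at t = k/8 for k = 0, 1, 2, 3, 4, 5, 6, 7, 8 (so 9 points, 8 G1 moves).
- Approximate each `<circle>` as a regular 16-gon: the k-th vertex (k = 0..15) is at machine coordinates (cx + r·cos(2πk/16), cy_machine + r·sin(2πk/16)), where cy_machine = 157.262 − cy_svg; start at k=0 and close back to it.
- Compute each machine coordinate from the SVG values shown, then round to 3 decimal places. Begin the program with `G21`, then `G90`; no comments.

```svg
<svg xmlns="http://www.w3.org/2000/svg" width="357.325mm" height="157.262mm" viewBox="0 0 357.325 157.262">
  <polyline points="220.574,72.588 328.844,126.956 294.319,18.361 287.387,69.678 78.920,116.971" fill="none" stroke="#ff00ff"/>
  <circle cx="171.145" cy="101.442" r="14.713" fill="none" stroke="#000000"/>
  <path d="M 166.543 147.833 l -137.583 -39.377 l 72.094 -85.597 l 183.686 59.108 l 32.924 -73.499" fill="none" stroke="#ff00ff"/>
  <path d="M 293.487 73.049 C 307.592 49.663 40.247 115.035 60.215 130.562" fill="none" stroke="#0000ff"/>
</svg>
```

viewBox `0 0 357.325 157.262` with mm width/height → 1 unit = 1 mm. Flip: y_m = 157.262 − y_svg.

**Shape 1** — `<polyline>` open polyline, stroke `#ff00ff` → cut (S889, F847). Machine vertices: (220.574,84.674) → (328.844,30.306) → (294.319,138.901) → (287.387,87.584) → (78.920,40.291). Open path.

**Shape 2** — `<circle>` circle, stroke `#000000` → engrave (S260, F2618). Machine vertices: (185.858,55.820) → (184.738,61.450) → (181.549,66.224) → (176.775,69.413) → (171.145,70.533) → (165.515,69.413) → (160.741,66.224) → (157.552,61.450) → (156.432,55.820) → (157.552,50.190) → (160.741,45.416) → (165.515,42.227) → (171.145,41.107) → (176.775,42.227) → (181.549,45.416) → (184.738,50.190) → (185.858,55.820). Closed: final G1 returns to the first vertex.

**Shape 3** — `<path>` open polyline, stroke `#ff00ff` → cut (S889, F847). Machine vertices: (166.543,9.429) → (28.960,48.806) → (101.054,134.403) → (284.740,75.295) → (317.664,148.794). Open path.

**Shape 4** — `<path>` cubic bezier, stroke `#0000ff` → score (S580, F1737). Control points (SVG): P0=(293.487,73.049), P1=(307.592,49.663), P2=(40.247,115.035), P3=(60.215,130.562); sampled at t=k/8. Machine vertices: (293.487,84.213) → (286.694,89.093) → (260.181,87.276) → (220.612,80.387) → (174.652,70.049) → (128.968,57.887) → (90.223,45.526) → (65.084,34.588) → (60.215,26.700). Open path.

G21
G90
G0 X220.574 Y84.674
M4 S889
G1 X328.844 Y30.306 F847
G1 X294.319 Y138.901
G1 X287.387 Y87.584
G1 X78.920 Y40.291
M5
G0 X185.858 Y55.820
M4 S260
G1 X184.738 Y61.450 F2618
G1 X181.549 Y66.224
G1 X176.775 Y69.413
G1 X171.145 Y70.533
G1 X165.515 Y69.413
G1 X160.741 Y66.224
G1 X157.552 Y61.450
G1 X156.432 Y55.820
G1 X157.552 Y50.190
G1 X160.741 Y45.416
G1 X165.515 Y42.227
G1 X171.145 Y41.107
G1 X176.775 Y42.227
G1 X181.549 Y45.416
G1 X184.738 Y50.190
G1 X185.858 Y55.820
M5
G0 X166.543 Y9.429
M4 S889
G1 X28.960 Y48.806 F847
G1 X101.054 Y134.403
G1 X284.740 Y75.295
G1 X317.664 Y148.794
M5
G0 X293.487 Y84.213
M4 S580
G1 X286.694 Y89.093 F1737
G1 X260.181 Y87.276
G1 X220.612 Y80.387
G1 X174.652 Y70.049
G1 X128.968 Y57.887
G1 X90.223 Y45.526
G1 X65.084 Y34.588
G1 X60.215 Y26.700
M5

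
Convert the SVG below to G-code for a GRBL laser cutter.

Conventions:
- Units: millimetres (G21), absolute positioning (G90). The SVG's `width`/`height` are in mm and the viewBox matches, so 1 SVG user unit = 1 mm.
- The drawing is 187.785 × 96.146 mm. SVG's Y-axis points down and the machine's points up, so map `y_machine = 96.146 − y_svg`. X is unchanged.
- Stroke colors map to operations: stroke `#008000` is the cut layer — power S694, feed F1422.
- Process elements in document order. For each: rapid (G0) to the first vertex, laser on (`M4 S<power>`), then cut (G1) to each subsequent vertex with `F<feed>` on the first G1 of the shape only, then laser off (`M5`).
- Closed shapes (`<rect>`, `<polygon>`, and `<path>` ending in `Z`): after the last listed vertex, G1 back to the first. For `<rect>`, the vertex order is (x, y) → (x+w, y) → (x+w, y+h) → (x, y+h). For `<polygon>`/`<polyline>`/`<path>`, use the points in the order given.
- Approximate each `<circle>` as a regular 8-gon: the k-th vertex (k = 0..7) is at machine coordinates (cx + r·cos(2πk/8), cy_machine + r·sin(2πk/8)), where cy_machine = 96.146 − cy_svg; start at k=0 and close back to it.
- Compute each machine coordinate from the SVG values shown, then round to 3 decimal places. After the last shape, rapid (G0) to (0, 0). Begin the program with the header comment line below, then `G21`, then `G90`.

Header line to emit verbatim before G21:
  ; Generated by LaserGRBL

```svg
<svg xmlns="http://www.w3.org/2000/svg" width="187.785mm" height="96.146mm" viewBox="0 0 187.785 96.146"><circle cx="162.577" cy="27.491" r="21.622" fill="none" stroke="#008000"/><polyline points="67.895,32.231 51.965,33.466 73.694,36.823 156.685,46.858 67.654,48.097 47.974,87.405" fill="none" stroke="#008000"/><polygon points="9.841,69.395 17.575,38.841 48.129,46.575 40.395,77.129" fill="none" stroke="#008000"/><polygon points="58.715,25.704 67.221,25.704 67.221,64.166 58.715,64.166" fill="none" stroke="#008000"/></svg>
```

; Generated by LaserGRBL
G21
G90
G0 X184.199 Y68.655
M4 S694
G1 X177.866 Y83.944 F1422
G1 X162.577 Y90.277
G1 X147.288 Y83.944
G1 X140.955 Y68.655
G1 X147.288 Y53.366
G1 X162.577 Y47.033
G1 X177.866 Y53.366
G1 X184.199 Y68.655
M5
G0 X67.895 Y63.915
M4 S694
G1 X51.965 Y62.680 F1422
G1 X73.694 Y59.323
G1 X156.685 Y49.288
G1 X67.654 Y48.049
G1 X47.974 Y8.741
M5
G0 X9.841 Y26.751
M4 S694
G1 X17.575 Y57.305 F1422
G1 X48.129 Y49.571
G1 X40.395 Y19.017
G1 X9.841 Y26.751
M5
G0 X58.715 Y70.442
M4 S694
G1 X67.221 Y70.442 F1422
G1 X67.221 Y31.980
G1 X58.715 Y31.980
G1 X58.715 Y70.442
M5
G0 X0.000 Y0.000

1 u = 1 mm; y_m = 96.146 − y.

[1] `<circle>` circle, #008000→cut S694 F1422: (184.199,68.655) → (177.866,83.944) → (162.577,90.277) → (147.288,83.944) → (140.955,68.655) → (147.288,53.366) → (162.577,47.033) → (177.866,53.366) → (184.199,68.655) (closed)

[2] `<polyline>` open polyline, #008000→cut S694 F1422: (67.895,63.915) → (51.965,62.680) → (73.694,59.323) → (156.685,49.288) → (67.654,48.049) → (47.974,8.741)

[3] `<polygon>` regular polygon, #008000→cut S694 F1422: (9.841,26.751) → (17.575,57.305) → (48.129,49.571) → (40.395,19.017) → (9.841,26.751) (closed)

[4] `<polygon>` rectangle, #008000→cut S694 F1422: (58.715,70.442) → (67.221,70.442) → (67.221,31.980) → (58.715,31.980) → (58.715,70.442) (closed)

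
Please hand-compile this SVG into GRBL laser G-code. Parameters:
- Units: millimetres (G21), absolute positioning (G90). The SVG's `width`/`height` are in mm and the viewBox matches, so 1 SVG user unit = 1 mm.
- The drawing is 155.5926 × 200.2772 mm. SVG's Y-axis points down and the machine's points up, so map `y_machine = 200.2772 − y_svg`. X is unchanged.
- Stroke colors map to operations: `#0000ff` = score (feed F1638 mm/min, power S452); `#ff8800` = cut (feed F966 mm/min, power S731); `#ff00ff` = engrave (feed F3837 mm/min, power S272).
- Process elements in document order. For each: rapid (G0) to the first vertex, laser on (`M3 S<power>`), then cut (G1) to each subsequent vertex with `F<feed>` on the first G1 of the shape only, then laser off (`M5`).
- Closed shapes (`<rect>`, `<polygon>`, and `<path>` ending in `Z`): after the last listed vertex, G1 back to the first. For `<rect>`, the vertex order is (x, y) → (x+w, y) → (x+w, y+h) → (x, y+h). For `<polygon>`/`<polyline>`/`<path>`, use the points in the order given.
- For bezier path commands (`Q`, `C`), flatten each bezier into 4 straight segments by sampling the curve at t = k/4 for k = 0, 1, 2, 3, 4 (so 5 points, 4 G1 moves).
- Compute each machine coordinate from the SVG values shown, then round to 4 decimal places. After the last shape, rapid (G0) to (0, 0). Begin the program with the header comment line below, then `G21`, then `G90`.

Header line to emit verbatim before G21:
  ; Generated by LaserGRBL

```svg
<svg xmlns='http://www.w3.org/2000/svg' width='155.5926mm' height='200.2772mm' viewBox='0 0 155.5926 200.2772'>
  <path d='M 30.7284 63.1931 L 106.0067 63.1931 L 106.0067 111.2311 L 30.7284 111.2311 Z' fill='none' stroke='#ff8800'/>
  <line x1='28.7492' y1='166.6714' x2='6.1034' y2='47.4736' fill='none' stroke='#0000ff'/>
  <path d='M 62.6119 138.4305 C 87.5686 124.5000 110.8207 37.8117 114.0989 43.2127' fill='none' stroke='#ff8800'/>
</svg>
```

; Generated by LaserGRBL
G21
G90
G0 X30.7284 Y137.0841
M3 S731
G1 X106.0067 Y137.0841 F966
G1 X106.0067 Y89.0461
G1 X30.7284 Y89.0461
G1 X30.7284 Y137.0841
M5
G0 X28.7492 Y33.6058
M3 S452
G1 X6.1034 Y152.8036 F1638
M5
G0 X62.6119 Y61.8467
M3 S731
G1 X80.7244 Y83.3609 F966
G1 X96.4848 Y116.7049
G1 X108.1806 Y146.4242
G1 X114.0989 Y157.0645
M5
G0 X0.0000 Y0.0000

1 u = 1 mm; y_m = 200.2772 − y.

[1] `<path>` rectangle, #ff8800→cut S731 F966: (30.7284,137.0841) → (106.0067,137.0841) → (106.0067,89.0461) → (30.7284,89.0461) → (30.7284,137.0841) (closed)

[2] `<line>` line segment, #0000ff→score S452 F1638: (28.7492,33.6058) → (6.1034,152.8036)

[3] `<path>` cubic bezier, #ff8800→cut S731 F966: (62.6119,61.8467) → (80.7244,83.3609) → (96.4848,116.7049) → (108.1806,146.4242) → (114.0989,157.0645)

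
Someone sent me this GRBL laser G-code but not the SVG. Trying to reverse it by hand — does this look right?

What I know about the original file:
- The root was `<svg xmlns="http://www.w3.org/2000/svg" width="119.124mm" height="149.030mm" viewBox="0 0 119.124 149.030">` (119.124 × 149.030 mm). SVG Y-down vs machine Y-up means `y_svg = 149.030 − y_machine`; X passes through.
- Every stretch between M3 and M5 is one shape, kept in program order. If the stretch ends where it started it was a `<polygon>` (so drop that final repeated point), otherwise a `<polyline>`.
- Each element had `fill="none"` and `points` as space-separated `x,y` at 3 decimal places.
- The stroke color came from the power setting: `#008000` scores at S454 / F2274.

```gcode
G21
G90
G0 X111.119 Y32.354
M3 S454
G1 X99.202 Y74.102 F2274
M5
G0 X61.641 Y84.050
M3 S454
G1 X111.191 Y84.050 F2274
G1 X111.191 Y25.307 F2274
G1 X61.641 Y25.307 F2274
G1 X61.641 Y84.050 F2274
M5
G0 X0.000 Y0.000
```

<svg xmlns="http://www.w3.org/2000/svg" width="119.124mm" height="149.030mm" viewBox="0 0 119.124 149.030">
  <polyline points="111.119,116.676 99.202,74.928" fill="none" stroke="#008000"/>
  <polygon points="61.641,64.980 111.191,64.980 111.191,123.723 61.641,123.723" fill="none" stroke="#008000"/>
</svg>

y_svg = 149.030 − y_m. Every run uses S454, so all elements get stroke `#008000` (score).

[1] open run; points: 111.119,116.676 99.202,74.928

[2] closed run; points: 61.641,64.980 111.191,64.980 111.191,123.723 61.641,123.723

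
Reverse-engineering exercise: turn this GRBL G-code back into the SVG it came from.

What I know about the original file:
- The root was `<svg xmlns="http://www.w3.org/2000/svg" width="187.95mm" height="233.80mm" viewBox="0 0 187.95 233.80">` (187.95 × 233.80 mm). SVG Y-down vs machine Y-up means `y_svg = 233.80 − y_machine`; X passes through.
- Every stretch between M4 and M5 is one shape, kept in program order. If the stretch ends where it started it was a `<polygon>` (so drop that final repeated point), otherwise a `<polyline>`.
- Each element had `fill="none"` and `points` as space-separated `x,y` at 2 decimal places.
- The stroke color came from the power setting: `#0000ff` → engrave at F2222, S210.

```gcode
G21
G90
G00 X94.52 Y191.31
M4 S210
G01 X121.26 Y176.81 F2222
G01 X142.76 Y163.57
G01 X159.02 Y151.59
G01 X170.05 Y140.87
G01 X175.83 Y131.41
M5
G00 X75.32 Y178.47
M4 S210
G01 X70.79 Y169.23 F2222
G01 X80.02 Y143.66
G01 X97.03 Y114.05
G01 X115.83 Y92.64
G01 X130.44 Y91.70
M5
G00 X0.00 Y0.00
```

y_svg = 233.80 − y_m. Every run uses S210, so all elements get stroke `#0000ff` (engrave).

[1] open run; points: 94.52,42.49 121.26,56.99 142.76,70.23 159.02,82.21 170.05,92.93 175.83,102.39

[2] open run; points: 75.32,55.33 70.79,64.57 80.02,90.14 97.03,119.75 115.83,141.16 130.44,142.10

<svg xmlns="http://www.w3.org/2000/svg" width="187.95mm" height="233.80mm" viewBox="0 0 187.95 233.80">
  <polyline points="94.52,42.49 121.26,56.99 142.76,70.23 159.02,82.21 170.05,92.93 175.83,102.39" fill="none" stroke="#0000ff"/>
  <polyline points="75.32,55.33 70.79,64.57 80.02,90.14 97.03,119.75 115.83,141.16 130.44,142.10" fill="none" stroke="#0000ff"/>
</svg>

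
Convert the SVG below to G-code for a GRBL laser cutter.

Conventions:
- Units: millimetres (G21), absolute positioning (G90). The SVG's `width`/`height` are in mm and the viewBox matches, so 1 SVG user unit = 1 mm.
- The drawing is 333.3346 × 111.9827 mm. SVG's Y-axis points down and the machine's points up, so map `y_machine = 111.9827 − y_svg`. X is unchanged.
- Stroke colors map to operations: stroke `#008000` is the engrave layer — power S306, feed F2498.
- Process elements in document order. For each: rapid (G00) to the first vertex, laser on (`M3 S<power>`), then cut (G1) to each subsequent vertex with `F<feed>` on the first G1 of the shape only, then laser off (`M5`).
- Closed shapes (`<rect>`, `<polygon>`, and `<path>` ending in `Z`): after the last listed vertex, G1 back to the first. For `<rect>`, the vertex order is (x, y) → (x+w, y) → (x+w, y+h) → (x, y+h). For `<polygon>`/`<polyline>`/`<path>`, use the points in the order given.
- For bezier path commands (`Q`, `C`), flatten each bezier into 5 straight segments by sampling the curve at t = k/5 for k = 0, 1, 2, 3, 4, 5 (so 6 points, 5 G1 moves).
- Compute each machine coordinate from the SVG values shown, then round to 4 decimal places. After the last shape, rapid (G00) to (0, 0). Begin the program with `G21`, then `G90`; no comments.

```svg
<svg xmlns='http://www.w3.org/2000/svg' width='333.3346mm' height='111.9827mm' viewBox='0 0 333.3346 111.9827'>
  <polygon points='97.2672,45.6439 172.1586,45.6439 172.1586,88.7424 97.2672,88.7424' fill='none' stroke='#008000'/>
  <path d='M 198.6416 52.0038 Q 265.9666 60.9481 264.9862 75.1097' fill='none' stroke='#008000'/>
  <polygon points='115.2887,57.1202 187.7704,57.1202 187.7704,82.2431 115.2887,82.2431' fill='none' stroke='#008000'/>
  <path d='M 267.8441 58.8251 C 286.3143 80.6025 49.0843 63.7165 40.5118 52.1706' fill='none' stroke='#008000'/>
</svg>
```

G21
G90
G00 X97.2672 Y66.3388
M3 S306
G1 X172.1586 Y66.3388 F2498
G1 X172.1586 Y23.2403
G1 X97.2672 Y23.2403
G1 X97.2672 Y66.3388
M5
G00 X198.6416 Y59.9789
M3 S306
G1 X222.8394 Y56.1925 F2498
G1 X241.5727 Y51.9887
G1 X254.8417 Y47.3675
G1 X262.6461 Y42.3289
G1 X264.9862 Y36.8730
M5
G00 X115.2887 Y54.8625
M3 S306
G1 X187.7704 Y54.8625 F2498
G1 X187.7704 Y29.7396
G1 X115.2887 Y29.7396
G1 X115.2887 Y54.8625
M5
G00 X267.8441 Y53.1576
M3 S306
G1 X252.1171 Y44.3787 F2498
G1 X198.2711 Y42.7669
G1 X129.5555 Y46.2100
G1 X69.2193 Y52.5958
G1 X40.5118 Y59.8121
M5
G00 X0.0000 Y0.0000

viewBox `0 0 333.3346 111.9827` with mm width/height → 1 unit = 1 mm. Flip: y_m = 111.9827 − y_svg.

**Shape 1** — `<polygon>` rectangle, stroke `#008000` → engrave (S306, F2498). Machine vertices: (97.2672,66.3388) → (172.1586,66.3388) → (172.1586,23.2403) → (97.2672,23.2403) → (97.2672,66.3388). Closed: final G1 returns to the first vertex.

**Shape 2** — `<path>` quadratic bezier, stroke `#008000` → engrave (S306, F2498). Control points (SVG): P0=(198.6416,52.0038), P1=(265.9666,60.9481), P2=(264.9862,75.1097); sampled at t=k/5. Machine vertices: (198.6416,59.9789) → (222.8394,56.1925) → (241.5727,51.9887) → (254.8417,47.3675) → (262.6461,42.3289) → (264.9862,36.8730). Open path.

**Shape 3** — `<polygon>` rectangle, stroke `#008000` → engrave (S306, F2498). Machine vertices: (115.2887,54.8625) → (187.7704,54.8625) → (187.7704,29.7396) → (115.2887,29.7396) → (115.2887,54.8625). Closed: final G1 returns to the first vertex.

**Shape 4** — `<path>` cubic bezier, stroke `#008000` → engrave (S306, F2498). Control points (SVG): P0=(267.8441,58.8251), P1=(286.3143,80.6025), P2=(49.0843,63.7165), P3=(40.5118,52.1706); sampled at t=k/5. Machine vertices: (267.8441,53.1576) → (252.1171,44.3787) → (198.2711,42.7669) → (129.5555,46.2100) → (69.2193,52.5958) → (40.5118,59.8121). Open path.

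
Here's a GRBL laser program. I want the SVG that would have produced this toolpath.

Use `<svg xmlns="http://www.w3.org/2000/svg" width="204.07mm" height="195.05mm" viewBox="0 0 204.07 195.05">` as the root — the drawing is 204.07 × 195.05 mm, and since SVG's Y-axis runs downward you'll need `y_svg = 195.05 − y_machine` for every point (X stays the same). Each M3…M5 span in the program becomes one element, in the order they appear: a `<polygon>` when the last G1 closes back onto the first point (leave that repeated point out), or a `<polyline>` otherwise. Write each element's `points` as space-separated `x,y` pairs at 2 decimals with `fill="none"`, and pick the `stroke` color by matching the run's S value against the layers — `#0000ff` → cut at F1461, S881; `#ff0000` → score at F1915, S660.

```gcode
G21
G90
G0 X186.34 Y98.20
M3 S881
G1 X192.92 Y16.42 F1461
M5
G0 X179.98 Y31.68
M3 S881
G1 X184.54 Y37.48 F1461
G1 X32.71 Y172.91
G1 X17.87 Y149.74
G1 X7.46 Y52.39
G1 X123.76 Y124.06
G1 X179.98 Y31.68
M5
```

<svg xmlns="http://www.w3.org/2000/svg" width="204.07mm" height="195.05mm" viewBox="0 0 204.07 195.05">
  <polyline points="186.34,96.85 192.92,178.63" fill="none" stroke="#0000ff"/>
  <polygon points="179.98,163.37 184.54,157.57 32.71,22.14 17.87,45.31 7.46,142.66 123.76,70.99" fill="none" stroke="#0000ff"/>
</svg>

Machine Y-up, SVG Y-down with viewBox height 195.05, so y_svg = 195.05 − y_machine; X carries over. Every run uses S881, so all elements get stroke `#0000ff` (cut).

Run 1: The run is open, so emit a `<polyline>` with points (Y-flipped): 186.34,96.85 192.92,178.63.

Run 2: The run returns to its start, so emit a `<polygon>` with points (Y-flipped): 179.98,163.37 184.54,157.57 32.71,22.14 17.87,45.31 7.46,142.66 123.76,70.99.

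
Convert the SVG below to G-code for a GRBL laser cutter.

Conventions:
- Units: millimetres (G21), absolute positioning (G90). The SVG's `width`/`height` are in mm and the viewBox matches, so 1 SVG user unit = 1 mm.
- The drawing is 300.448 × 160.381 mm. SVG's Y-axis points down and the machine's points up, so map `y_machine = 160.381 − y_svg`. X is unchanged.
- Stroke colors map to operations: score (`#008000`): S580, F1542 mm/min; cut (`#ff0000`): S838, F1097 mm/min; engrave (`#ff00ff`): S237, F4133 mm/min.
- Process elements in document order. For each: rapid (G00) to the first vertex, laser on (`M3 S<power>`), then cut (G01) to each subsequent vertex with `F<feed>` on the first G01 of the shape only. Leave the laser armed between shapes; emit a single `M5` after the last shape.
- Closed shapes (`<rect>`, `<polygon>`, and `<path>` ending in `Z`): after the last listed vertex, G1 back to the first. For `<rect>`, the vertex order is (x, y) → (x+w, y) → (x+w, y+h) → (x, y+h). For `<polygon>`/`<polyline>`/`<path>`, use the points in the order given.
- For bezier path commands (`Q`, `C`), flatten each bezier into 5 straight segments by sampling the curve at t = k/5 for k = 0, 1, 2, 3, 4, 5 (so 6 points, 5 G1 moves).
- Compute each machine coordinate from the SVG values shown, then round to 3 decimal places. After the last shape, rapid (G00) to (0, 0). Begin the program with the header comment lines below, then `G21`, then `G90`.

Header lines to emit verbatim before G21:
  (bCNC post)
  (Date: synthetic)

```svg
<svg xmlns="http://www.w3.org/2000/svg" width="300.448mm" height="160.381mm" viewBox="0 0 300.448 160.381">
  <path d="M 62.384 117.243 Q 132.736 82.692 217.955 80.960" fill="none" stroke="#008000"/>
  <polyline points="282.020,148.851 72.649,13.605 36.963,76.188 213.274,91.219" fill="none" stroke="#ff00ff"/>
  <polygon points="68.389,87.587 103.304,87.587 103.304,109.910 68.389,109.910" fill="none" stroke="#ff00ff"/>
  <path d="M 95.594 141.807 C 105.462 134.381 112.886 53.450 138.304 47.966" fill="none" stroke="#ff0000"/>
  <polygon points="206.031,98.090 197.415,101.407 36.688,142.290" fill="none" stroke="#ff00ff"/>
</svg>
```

Since the viewBox matches the mm dimensions, user units are millimetres directly. The only transform is the Y-flip y_m = 160.381 − y_svg.

Shape 1 is a quadratic bezier drawn with `<path>`. Its stroke #008000 means score at S580, F1542. After flipping Y the toolpath is (62.384,43.138) → (91.119,55.646) → (121.044,65.528) → (152.159,72.784) → (184.462,77.415) → (217.955,79.421).

Shape 2 is a open polyline drawn with `<polyline>`. Its stroke #ff00ff means engrave at S237, F4133. After flipping Y the toolpath is (282.020,11.530) → (72.649,146.776) → (36.963,84.193) → (213.274,69.162).

Shape 3 is a rectangle drawn with `<polygon>`. Its stroke #ff00ff means engrave at S237, F4133. After flipping Y the toolpath is (68.389,72.794) → (103.304,72.794) → (103.304,50.471) → (68.389,50.471) → (68.389,72.794), returning to the start.

Shape 4 is a cubic bezier drawn with `<path>`. Its stroke #ff0000 means cut at S838, F1097. After flipping Y the toolpath is (95.594,18.574) → (101.385,30.659) → (107.571,53.235) → (115.131,79.153) → (125.049,101.263) → (138.304,112.415).

Shape 5 is a closed polygon drawn with `<polygon>`. Its stroke #ff00ff means engrave at S237, F4133. After flipping Y the toolpath is (206.031,62.291) → (197.415,58.974) → (36.688,18.091) → (206.031,62.291), returning to the start.

(bCNC post)
(Date: synthetic)
G21
G90
G00 X62.384 Y43.138
M3 S580
G01 X91.119 Y55.646 F1542
G01 X121.044 Y65.528
G01 X152.159 Y72.784
G01 X184.462 Y77.415
G01 X217.955 Y79.421
G00 X282.020 Y11.530
M3 S237
G01 X72.649 Y146.776 F4133
G01 X36.963 Y84.193
G01 X213.274 Y69.162
G00 X68.389 Y72.794
M3 S237
G01 X103.304 Y72.794 F4133
G01 X103.304 Y50.471
G01 X68.389 Y50.471
G01 X68.389 Y72.794
G00 X95.594 Y18.574
M3 S838
G01 X101.385 Y30.659 F1097
G01 X107.571 Y53.235
G01 X115.131 Y79.153
G01 X125.049 Y101.263
G01 X138.304 Y112.415
G00 X206.031 Y62.291
M3 S237
G01 X197.415 Y58.974 F4133
G01 X36.688 Y18.091
G01 X206.031 Y62.291
M5
G00 X0.000 Y0.000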